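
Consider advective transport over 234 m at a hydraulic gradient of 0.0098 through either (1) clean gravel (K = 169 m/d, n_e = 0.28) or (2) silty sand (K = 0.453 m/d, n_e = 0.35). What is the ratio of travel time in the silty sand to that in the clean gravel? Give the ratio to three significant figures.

Unit 1 (clean gravel): v = 169×0.0098/0.28 = 5.915 m/d, t = 234/5.915 = 39.56 d
Unit 2 (silty sand): v = 0.453×0.0098/0.35 = 0.01268 m/d, t = 234/0.01268 = 18450 d
t(silty sand) / t(clean gravel) = 18450/39.56 = 466

466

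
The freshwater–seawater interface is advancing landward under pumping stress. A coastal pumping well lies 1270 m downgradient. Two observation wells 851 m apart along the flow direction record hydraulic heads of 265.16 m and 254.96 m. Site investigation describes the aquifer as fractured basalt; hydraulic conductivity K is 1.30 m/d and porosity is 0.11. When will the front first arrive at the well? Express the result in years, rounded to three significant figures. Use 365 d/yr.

24.6 years

Hydraulic gradient i = (265.16 − 254.96) / 851 = 10.20 / 851 = 0.01199
Darcy flux q = K·i = 1.30 × 0.01199 = 0.01558 m/d
v = Ki/n = 1.30·0.01199/0.11 = 0.1417 m/d
t = L / v = 1270 / 0.1417 = 8966 d
   = 8966 / 365 = 24.6 yr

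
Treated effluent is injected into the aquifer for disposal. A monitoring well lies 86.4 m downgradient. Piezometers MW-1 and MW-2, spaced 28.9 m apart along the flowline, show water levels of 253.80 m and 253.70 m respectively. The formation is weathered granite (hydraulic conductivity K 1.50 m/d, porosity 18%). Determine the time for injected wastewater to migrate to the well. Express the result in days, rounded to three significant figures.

Hydraulic gradient i = (253.80 − 253.70) / 28.9 = 0.10 / 28.9 = 0.003460
Darcy flux q = K·i = 1.50 × 0.003460 = 0.005190 m/d
v = Ki/n = 1.50·0.003460/0.18 = 0.02884 m/d
t = L / v = 86.4 / 0.02884 = 2996 d

3000 days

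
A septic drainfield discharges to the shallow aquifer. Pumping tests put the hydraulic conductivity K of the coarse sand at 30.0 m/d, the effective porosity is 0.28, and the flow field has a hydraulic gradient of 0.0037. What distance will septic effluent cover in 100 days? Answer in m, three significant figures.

39.6 m

q = Ki = 30.0 × 0.0037 = 0.1110 m/d
Average linear velocity = 0.1110 / 0.28 = 0.3964 m/d
L = v × T = 0.3964 × 100 = 39.64 m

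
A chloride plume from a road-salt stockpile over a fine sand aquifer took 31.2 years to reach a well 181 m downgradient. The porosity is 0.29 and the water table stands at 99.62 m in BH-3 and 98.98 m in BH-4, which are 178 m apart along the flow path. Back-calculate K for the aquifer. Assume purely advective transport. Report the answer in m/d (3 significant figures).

1.28 m/d

Hydraulic gradient i = (99.62 − 98.98) / 178 = 0.64 / 178 = 0.003596
t = 31.2 years = 11390 d
v = L / t = 181 / 11390 = 0.01589 m/d
K = v · n / i = 0.01589 × 0.29 / 0.003596 = 1.28 m/d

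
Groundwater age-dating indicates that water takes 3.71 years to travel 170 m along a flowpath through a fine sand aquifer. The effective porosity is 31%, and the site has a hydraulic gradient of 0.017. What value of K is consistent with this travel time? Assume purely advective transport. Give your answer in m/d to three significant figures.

2.29 m/d

t = 3.71 years = 1354 d
v = L / t = 170 / 1354 = 0.1255 m/d
K = v · n / i = 0.1255 × 0.31 / 0.017 = 2.29 m/d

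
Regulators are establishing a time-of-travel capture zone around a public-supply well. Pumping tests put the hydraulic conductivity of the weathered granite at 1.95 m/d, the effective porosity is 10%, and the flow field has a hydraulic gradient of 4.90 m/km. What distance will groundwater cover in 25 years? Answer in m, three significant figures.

872 m

q = Ki = 1.95 × 0.0049 = 0.009555 m/d
v_s = q/n_e = 0.009555/0.10 = 0.09555 m/d
T = 25 yr × 365 = 9125 d
L = v × T = 0.09555 × 9125 = 871.9 m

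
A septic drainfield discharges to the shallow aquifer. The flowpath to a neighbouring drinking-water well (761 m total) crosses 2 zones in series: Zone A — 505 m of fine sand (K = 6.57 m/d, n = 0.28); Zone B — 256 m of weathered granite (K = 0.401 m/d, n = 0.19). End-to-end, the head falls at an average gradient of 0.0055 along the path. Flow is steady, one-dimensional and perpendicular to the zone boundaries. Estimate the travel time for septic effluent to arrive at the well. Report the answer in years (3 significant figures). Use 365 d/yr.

89.0 years

Steady 1-D flow in series ⇒ the Darcy flux q is identical in every zone and the zone head losses add (resistances L/K in series).
Σ(L/K) = 505/6.57 + 256/0.401 = 76.86 + 638.4 = 715.3 d
K_eq = L_total / Σ(L/K) = 761 / 715.3 = 1.064 m/d
q = K_eq · i = 1.064 × 0.0055 = 0.005852 m/d (same in every zone)
Zone A: v = q/n = 0.005852/0.28 = 0.02090 m/d → t_A = 505/0.02090 = 24160 d
Zone B: v = q/n = 0.005852/0.19 = 0.03080 m/d → t_B = 256/0.03080 = 8312 d
Total t = 24160 + 8312 = 32480 d
   = 32480 / 365 = 89.0 yr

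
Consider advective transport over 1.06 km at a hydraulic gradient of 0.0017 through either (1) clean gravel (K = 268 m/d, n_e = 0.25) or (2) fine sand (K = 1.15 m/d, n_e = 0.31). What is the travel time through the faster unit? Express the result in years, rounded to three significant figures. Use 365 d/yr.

1.59 years

Unit 1 (clean gravel): v = 268×0.0017/0.25 = 1.822 m/d, t = 1060/1.822 = 581.7 d
Unit 2 (fine sand): v = 1.15×0.0017/0.31 = 0.006306 m/d, t = 1060/0.006306 = 168100 d
Faster: 581.7 d / 365 = 1.59 yr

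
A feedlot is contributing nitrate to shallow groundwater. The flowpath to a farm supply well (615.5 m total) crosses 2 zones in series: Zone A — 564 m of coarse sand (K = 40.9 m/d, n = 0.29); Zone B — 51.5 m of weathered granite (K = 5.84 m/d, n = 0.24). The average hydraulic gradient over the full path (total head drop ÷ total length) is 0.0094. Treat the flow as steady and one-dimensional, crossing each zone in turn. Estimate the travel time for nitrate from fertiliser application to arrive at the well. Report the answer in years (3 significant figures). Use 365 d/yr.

Steady 1-D flow in series ⇒ the Darcy flux q is identical in every zone and the zone head losses add (resistances L/K in series).
Σ(L/K) = 564/40.9 + 51.5/5.84 = 13.79 + 8.818 = 22.61 d
K_eq = L_total / Σ(L/K) = 615.5 / 22.61 = 27.22 m/d
q = K_eq · i = 27.22 × 0.0094 = 0.2559 m/d (same in every zone)
Zone A: v = q/n = 0.2559/0.29 = 0.8825 m/d → t_A = 564/0.8825 = 639.1 d
Zone B: v = q/n = 0.2559/0.24 = 1.066 m/d → t_B = 51.5/1.066 = 48.30 d
Total t = 639.1 + 48.30 = 687.4 d
   = 687.4 / 365 = 1.88 yr

1.88 years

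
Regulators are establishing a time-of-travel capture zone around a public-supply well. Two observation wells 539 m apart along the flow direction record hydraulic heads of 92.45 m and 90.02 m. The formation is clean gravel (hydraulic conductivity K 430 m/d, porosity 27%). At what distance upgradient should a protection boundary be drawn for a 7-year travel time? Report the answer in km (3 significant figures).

Hydraulic gradient i = (92.45 − 90.02) / 539 = 2.43 / 539 = 0.004508
q = Ki = 430 × 0.004508 = 1.939 m/d
Seepage velocity v = q / n = 1.939 / 0.27 = 7.180 m/d
T = 7 yr × 365 = 2555 d
L = v × T = 7.180 × 2555 = 18340 m
   = 18.3 km

18.3 km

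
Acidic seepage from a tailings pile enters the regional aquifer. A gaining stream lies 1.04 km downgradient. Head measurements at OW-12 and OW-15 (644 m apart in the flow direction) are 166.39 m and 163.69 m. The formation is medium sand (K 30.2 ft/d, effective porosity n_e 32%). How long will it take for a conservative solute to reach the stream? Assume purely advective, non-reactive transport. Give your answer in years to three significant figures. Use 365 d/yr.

23.6 years

Hydraulic gradient i = (166.39 − 163.69) / 644 = 2.70 / 644 = 0.004193
K = 30.2 ft/d × 0.3048 = 9.205 m/d
Darcy flux q = K·i = 9.205 × 0.004193 = 0.03859 m/d
v = Ki/n = 9.205·0.004193/0.32 = 0.1206 m/d
L = 1.04 km = 1040 m
t = L / v = 1040 / 0.1206 = 8623 d
   = 8623 / 365 = 23.6 yr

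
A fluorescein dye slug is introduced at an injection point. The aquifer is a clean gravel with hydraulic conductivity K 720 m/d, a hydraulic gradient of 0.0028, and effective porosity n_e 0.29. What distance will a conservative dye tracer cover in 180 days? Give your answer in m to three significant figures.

1250 m

Specific discharge q = 720 × 0.0028 = 2.016 m/d
Average linear velocity = 2.016 / 0.29 = 6.952 m/d
L = v × T = 6.952 × 180 = 1251 m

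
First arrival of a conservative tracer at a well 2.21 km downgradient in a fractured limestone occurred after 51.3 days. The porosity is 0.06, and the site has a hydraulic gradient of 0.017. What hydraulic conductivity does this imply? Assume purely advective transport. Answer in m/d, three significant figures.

L = 2.21 km = 2210 m
v = L / t = 2210 / 51.3 = 43.08 m/d
K = v · n / i = 43.08 × 0.06 / 0.017 = 152 m/d

152 m/d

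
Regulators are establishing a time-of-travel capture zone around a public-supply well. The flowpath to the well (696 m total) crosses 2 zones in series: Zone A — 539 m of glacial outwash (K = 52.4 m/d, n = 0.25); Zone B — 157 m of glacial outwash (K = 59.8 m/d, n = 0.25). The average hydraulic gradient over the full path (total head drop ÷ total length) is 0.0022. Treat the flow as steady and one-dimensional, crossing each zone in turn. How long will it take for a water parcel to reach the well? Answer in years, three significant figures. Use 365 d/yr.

4.02 years

For zones in series the flux q is common to all zones; the equivalent conductivity is the harmonic (thickness-weighted) mean, K_eq = L_total / Σ(L_j/K_j).
Σ(L/K) = 539/52.4 + 157/59.8 = 10.29 + 2.625 = 12.91 d
K_eq = L_total / Σ(L/K) = 696 / 12.91 = 53.90 m/d
q = K_eq · i = 53.90 × 0.0022 = 0.1186 m/d (same in every zone)
Zone A: v = q/n = 0.1186/0.25 = 0.4744 m/d → t_A = 539/0.4744 = 1136 d
Zone B: v = q/n = 0.1186/0.25 = 0.4744 m/d → t_B = 157/0.4744 = 331.0 d
Total t = 1136 + 331.0 = 1467 d
   = 1467 / 365 = 4.02 yr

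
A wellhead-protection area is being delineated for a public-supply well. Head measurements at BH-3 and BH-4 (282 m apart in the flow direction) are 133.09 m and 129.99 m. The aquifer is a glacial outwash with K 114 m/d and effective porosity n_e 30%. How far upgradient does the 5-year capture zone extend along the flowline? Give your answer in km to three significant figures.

Hydraulic gradient i = (133.09 − 129.99) / 282 = 3.10 / 282 = 0.01099
q = Ki = 114 × 0.01099 = 1.253 m/d
Average linear velocity = 1.253 / 0.30 = 4.177 m/d
T = 5 yr × 365 = 1825 d
L = v × T = 4.177 × 1825 = 7624 m
   = 7.62 km

7.62 km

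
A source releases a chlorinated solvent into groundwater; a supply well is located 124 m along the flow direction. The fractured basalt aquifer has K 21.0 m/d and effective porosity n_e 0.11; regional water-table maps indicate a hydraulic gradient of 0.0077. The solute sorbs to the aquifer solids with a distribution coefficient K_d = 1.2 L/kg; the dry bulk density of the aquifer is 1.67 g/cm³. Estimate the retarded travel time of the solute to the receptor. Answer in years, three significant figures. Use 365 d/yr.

4.44 years

q = Ki = 21.0 × 0.0077 = 0.1617 m/d
v = Ki/n = 21.0·0.0077/0.11 = 1.470 m/d
Retardation R = 1 + ρ_b·K_d/n = 1 + 1.67×1.2/0.11 = 19.22
Contaminant velocity v_c = v/R = 1.470/19.22 = 0.07649 m/d
t = L/v_c = 124/0.07649 = 1621 d
   = 1621/365 = 4.44 yr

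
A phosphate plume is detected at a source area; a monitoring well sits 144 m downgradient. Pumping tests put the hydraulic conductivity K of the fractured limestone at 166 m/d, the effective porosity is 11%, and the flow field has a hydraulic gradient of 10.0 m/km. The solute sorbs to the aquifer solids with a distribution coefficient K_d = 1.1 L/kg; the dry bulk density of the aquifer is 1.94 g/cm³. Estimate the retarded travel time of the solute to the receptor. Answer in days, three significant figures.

Specific discharge q = 166 × 0.010 = 1.660 m/d
v = Ki/n = 166·0.010/0.11 = 15.09 m/d
Retardation R = 1 + ρ_b·K_d/n = 1 + 1.94×1.1/0.11 = 20.40
Contaminant velocity v_c = v/R = 15.09/20.40 = 0.7398 m/d
t = L/v_c = 144/0.7398 = 194.7 d

195 days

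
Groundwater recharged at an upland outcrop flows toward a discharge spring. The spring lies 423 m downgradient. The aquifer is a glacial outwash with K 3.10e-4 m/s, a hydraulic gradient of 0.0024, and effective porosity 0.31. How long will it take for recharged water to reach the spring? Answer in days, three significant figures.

K = 3.10e-4 m/s × 86400 s/d = 26.78 m/d
q = Ki = 26.78 × 0.0024 = 0.06428 m/d
v = Ki/n = 26.78·0.0024/0.31 = 0.2074 m/d
t = L / v = 423 / 0.2074 = 2040 d

2040 days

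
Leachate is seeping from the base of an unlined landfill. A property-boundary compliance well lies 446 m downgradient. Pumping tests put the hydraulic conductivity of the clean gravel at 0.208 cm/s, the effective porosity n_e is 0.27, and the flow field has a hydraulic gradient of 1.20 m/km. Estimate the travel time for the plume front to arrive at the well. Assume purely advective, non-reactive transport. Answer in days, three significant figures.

K = 0.208 cm/s × 864 = 179.7 m/d
q = Ki = 179.7 × 0.0012 = 0.2157 m/d
Average linear velocity = 0.2157 / 0.27 = 0.7987 m/d
t = L / v = 446 / 0.7987 = 558.4 d

558 days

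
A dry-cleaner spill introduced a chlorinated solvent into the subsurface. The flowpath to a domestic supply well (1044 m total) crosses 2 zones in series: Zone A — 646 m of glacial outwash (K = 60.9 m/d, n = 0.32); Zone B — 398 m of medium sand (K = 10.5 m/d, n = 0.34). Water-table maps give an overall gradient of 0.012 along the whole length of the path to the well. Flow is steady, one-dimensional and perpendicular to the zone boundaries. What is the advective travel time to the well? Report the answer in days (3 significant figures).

1320 days

Continuity: the same q passes through each zone, so ΔH = q·Σ(L_j/K_j) — the zones act as resistances in series.
Σ(L/K) = 646/60.9 + 398/10.5 = 10.61 + 37.90 = 48.51 d
K_eq = L_total / Σ(L/K) = 1044 / 48.51 = 21.52 m/d
q = K_eq · i = 21.52 × 0.012 = 0.2582 m/d (same in every zone)
Zone A: v = q/n = 0.2582/0.32 = 0.8070 m/d → t_A = 646/0.8070 = 800.5 d
Zone B: v = q/n = 0.2582/0.34 = 0.7595 m/d → t_B = 398/0.7595 = 524.0 d
Total t = 800.5 + 524.0 = 1324 d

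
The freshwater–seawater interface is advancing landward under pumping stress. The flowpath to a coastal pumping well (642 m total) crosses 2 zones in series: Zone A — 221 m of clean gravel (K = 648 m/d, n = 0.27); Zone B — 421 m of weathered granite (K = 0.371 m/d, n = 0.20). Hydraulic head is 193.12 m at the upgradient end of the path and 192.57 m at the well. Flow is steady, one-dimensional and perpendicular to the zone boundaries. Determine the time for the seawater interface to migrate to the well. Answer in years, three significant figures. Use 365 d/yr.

Total head drop ΔH = 193.12 − 192.57 = 0.55 m
Steady 1-D flow in series ⇒ the Darcy flux q is identical in every zone and the zone head losses add (resistances L/K in series).
Σ(L/K) = 221/648 + 421/0.371 = 0.3410 + 1135 = 1135 d
q = ΔH / Σ(L/K) = 0.55 / 1135 = 4.845e-4 m/d (same in every zone)
Zone A: v = q/n = 4.845e-4/0.27 = 0.001795 m/d → t_A = 221/0.001795 = 123100 d
Zone B: v = q/n = 4.845e-4/0.20 = 0.002423 m/d → t_B = 421/0.002423 = 173800 d
Total t = 123100 + 173800 = 296900 d
   = 296900 / 365 = 813 yr

813 years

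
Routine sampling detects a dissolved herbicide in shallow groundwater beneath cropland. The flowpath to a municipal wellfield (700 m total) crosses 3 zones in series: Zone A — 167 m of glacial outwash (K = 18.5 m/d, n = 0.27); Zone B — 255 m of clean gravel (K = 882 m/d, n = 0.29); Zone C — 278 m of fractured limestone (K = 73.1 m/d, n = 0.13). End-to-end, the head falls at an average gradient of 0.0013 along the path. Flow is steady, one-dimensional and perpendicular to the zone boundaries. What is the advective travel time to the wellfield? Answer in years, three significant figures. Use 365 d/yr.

6.13 years

Steady 1-D flow in series ⇒ the Darcy flux q is identical in every zone and the zone head losses add (resistances L/K in series).
Σ(L/K) = 167/18.5 + 255/882 + 278/73.1 = 9.027 + 0.2891 + 3.803 = 13.12 d
K_eq = L_total / Σ(L/K) = 700 / 13.12 = 53.36 m/d
q = K_eq · i = 53.36 × 0.0013 = 0.06936 m/d (same in every zone)
Zone A: v = q/n = 0.06936/0.27 = 0.2569 m/d → t_A = 167/0.2569 = 650.0 d
Zone B: v = q/n = 0.06936/0.29 = 0.2392 m/d → t_B = 255/0.2392 = 1066 d
Zone C: v = q/n = 0.06936/0.13 = 0.5336 m/d → t_C = 278/0.5336 = 521.0 d
Total t = 650.0 + 1066 + 521.0 = 2237 d
   = 2237 / 365 = 6.13 yr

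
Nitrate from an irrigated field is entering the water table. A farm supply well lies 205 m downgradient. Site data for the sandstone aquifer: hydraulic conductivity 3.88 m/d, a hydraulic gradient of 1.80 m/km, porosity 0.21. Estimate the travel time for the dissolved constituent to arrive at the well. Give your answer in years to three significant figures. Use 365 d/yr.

16.9 years

q = Ki = 3.88 × 0.0018 = 0.006984 m/d
v = Ki/n = 3.88·0.0018/0.21 = 0.03326 m/d
t = L / v = 205 / 0.03326 = 6164 d
   = 6164 / 365 = 16.9 yr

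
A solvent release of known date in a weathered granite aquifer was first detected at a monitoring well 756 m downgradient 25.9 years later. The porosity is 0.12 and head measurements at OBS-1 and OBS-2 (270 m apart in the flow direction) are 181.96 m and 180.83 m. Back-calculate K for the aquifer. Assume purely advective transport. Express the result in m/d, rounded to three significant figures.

Hydraulic gradient i = (181.96 − 180.83) / 270 = 1.13 / 270 = 0.004185
t = 25.9 years = 9454 d
v = L / t = 756 / 9454 = 0.07997 m/d
K = v · n / i = 0.07997 × 0.12 / 0.004185 = 2.29 m/d

2.29 m/d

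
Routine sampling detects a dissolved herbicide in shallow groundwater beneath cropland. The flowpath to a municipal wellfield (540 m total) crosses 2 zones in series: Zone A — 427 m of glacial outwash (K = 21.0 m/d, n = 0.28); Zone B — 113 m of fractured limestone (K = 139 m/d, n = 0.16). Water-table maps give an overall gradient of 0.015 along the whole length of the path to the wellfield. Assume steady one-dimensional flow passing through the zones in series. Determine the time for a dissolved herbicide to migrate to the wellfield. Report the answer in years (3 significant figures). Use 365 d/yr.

0.984 years

Continuity: the same q passes through each zone, so ΔH = q·Σ(L_j/K_j) — the zones act as resistances in series.
Σ(L/K) = 427/21.0 + 113/139 = 20.33 + 0.8129 = 21.15 d
K_eq = L_total / Σ(L/K) = 540 / 21.15 = 25.54 m/d
q = K_eq · i = 25.54 × 0.015 = 0.3830 m/d (same in every zone)
Zone A: v = q/n = 0.3830/0.28 = 1.368 m/d → t_A = 427/1.368 = 312.1 d
Zone B: v = q/n = 0.3830/0.16 = 2.394 m/d → t_B = 113/2.394 = 47.20 d
Total t = 312.1 + 47.20 = 359.3 d
   = 359.3 / 365 = 0.984 yr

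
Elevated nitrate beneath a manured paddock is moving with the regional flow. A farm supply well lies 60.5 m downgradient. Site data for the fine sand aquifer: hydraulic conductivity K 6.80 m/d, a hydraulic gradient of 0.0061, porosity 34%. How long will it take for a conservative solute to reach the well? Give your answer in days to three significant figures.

Darcy flux q = K·i = 6.80 × 0.0061 = 0.04148 m/d
Average linear velocity = 0.04148 / 0.34 = 0.1220 m/d
t = L / v = 60.5 / 0.1220 = 495.9 d

496 days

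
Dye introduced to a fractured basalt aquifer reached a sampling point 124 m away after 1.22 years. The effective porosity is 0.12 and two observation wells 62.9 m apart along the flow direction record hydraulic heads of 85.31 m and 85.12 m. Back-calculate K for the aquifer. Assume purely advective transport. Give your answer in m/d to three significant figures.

Hydraulic gradient i = (85.31 − 85.12) / 62.9 = 0.19 / 62.9 = 0.003021
t = 1.22 years = 445.3 d
v = L / t = 124 / 445.3 = 0.2785 m/d
K = v · n / i = 0.2785 × 0.12 / 0.003021 = 11.1 m/d

11.1 m/d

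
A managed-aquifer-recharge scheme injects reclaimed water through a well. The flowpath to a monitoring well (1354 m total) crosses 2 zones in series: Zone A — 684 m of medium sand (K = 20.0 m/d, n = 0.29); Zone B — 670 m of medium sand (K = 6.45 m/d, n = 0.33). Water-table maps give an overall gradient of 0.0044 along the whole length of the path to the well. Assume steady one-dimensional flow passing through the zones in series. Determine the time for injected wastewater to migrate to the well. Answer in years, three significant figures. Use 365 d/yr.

Continuity: the same q passes through each zone, so ΔH = q·Σ(L_j/K_j) — the zones act as resistances in series.
Σ(L/K) = 684/20.0 + 670/6.45 = 34.20 + 103.9 = 138.1 d
K_eq = L_total / Σ(L/K) = 1354 / 138.1 = 9.806 m/d
q = K_eq · i = 9.806 × 0.0044 = 0.04315 m/d (same in every zone)
Zone A: v = q/n = 0.04315/0.29 = 0.1488 m/d → t_A = 684/0.1488 = 4597 d
Zone B: v = q/n = 0.04315/0.33 = 0.1307 m/d → t_B = 670/0.1307 = 5124 d
Total t = 4597 + 5124 = 9722 d
   = 9722 / 365 = 26.6 yr

26.6 years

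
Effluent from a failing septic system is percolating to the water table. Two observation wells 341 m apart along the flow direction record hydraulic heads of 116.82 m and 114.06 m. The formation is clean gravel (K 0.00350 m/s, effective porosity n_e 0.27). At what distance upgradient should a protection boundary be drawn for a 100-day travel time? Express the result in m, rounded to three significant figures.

907 m

Hydraulic gradient i = (116.82 − 114.06) / 341 = 2.76 / 341 = 0.008094
K = 0.00350 m/s × 86400 s/d = 302.4 m/d
Darcy flux q = K·i = 302.4 × 0.008094 = 2.448 m/d
Seepage velocity v = q / n = 2.448 / 0.27 = 9.065 m/d
L = v × T = 9.065 × 100 = 906.5 m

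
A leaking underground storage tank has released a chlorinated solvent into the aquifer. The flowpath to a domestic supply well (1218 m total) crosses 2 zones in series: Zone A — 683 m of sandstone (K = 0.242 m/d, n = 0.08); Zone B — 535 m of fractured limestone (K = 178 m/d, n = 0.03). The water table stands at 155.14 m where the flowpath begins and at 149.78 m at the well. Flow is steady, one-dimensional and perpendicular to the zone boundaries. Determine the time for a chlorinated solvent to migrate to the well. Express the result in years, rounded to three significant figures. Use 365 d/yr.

102 years

Total head drop ΔH = 155.14 − 149.78 = 5.36 m
Continuity: the same q passes through each zone, so ΔH = q·Σ(L_j/K_j) — the zones act as resistances in series.
Σ(L/K) = 683/0.242 + 535/178 = 2822 + 3.006 = 2825 d
q = ΔH / Σ(L/K) = 5.36 / 2825 = 0.001897 m/d (same in every zone)
Zone A: v = q/n = 0.001897/0.08 = 0.02371 m/d → t_A = 683/0.02371 = 28800 d
Zone B: v = q/n = 0.001897/0.03 = 0.06324 m/d → t_B = 535/0.06324 = 8460 d
Total t = 28800 + 8460 = 37260 d
   = 37260 / 365 = 102 yr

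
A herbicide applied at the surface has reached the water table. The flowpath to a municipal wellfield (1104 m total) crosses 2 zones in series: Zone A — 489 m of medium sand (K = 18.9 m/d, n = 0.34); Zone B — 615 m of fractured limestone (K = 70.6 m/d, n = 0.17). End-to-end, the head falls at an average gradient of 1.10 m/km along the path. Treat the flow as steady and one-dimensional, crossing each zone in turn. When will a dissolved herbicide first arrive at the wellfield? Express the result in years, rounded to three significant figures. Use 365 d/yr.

21.1 years

Steady 1-D flow in series ⇒ the Darcy flux q is identical in every zone and the zone head losses add (resistances L/K in series).
Σ(L/K) = 489/18.9 + 615/70.6 = 25.87 + 8.711 = 34.58 d
K_eq = L_total / Σ(L/K) = 1104 / 34.58 = 31.92 m/d
q = K_eq · i = 31.92 × 0.0011 = 0.03511 m/d (same in every zone)
Zone A: v = q/n = 0.03511/0.34 = 0.1033 m/d → t_A = 489/0.1033 = 4735 d
Zone B: v = q/n = 0.03511/0.17 = 0.2066 m/d → t_B = 615/0.2066 = 2977 d
Total t = 4735 + 2977 = 7712 d
   = 7712 / 365 = 21.1 yr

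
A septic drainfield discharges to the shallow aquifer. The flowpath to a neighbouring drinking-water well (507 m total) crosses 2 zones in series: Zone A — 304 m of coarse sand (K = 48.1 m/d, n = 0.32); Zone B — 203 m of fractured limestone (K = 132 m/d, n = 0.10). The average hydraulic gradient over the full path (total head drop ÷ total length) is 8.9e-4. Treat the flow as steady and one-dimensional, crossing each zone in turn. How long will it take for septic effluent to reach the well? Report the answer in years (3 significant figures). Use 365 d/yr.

5.61 years

Steady 1-D flow in series ⇒ the Darcy flux q is identical in every zone and the zone head losses add (resistances L/K in series).
Σ(L/K) = 304/48.1 + 203/132 = 6.320 + 1.538 = 7.858 d
K_eq = L_total / Σ(L/K) = 507 / 7.858 = 64.52 m/d
q = K_eq · i = 64.52 × 8.9e-4 = 0.05742 m/d (same in every zone)
Zone A: v = q/n = 0.05742/0.32 = 0.1794 m/d → t_A = 304/0.1794 = 1694 d
Zone B: v = q/n = 0.05742/0.10 = 0.5742 m/d → t_B = 203/0.5742 = 353.5 d
Total t = 1694 + 353.5 = 2048 d
   = 2048 / 365 = 5.61 yr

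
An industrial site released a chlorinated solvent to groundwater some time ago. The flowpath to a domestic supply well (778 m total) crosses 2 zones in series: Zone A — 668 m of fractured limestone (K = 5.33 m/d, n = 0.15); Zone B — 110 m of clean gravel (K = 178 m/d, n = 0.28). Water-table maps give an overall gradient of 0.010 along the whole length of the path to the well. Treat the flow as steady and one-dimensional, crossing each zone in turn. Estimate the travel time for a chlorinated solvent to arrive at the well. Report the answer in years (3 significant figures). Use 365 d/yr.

5.81 years

Steady 1-D flow in series ⇒ the Darcy flux q is identical in every zone and the zone head losses add (resistances L/K in series).
Σ(L/K) = 668/5.33 + 110/178 = 125.3 + 0.6180 = 125.9 d
K_eq = L_total / Σ(L/K) = 778 / 125.9 = 6.177 m/d
q = K_eq · i = 6.177 × 0.010 = 0.06177 m/d (same in every zone)
Zone A: v = q/n = 0.06177/0.15 = 0.4118 m/d → t_A = 668/0.4118 = 1622 d
Zone B: v = q/n = 0.06177/0.28 = 0.2206 m/d → t_B = 110/0.2206 = 498.6 d
Total t = 1622 + 498.6 = 2121 d
   = 2121 / 365 = 5.81 yr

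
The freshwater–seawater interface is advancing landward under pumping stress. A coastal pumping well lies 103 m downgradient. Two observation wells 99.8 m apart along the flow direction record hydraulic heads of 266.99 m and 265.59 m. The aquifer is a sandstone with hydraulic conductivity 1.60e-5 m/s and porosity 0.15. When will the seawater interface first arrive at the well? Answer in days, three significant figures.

797 days

Hydraulic gradient i = (266.99 − 265.59) / 99.8 = 1.40 / 99.8 = 0.01403
K = 1.60e-5 m/s × 86400 s/d = 1.382 m/d
Darcy flux q = K·i = 1.382 × 0.01403 = 0.01939 m/d
v = Ki/n = 1.382·0.01403/0.15 = 0.1293 m/d
t = L / v = 103 / 0.1293 = 796.7 d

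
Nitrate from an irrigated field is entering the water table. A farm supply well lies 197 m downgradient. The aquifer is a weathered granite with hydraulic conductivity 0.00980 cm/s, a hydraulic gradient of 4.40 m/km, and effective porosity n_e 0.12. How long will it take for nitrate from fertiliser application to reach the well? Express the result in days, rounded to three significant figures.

635 days

K = 0.00980 cm/s × 864 = 8.467 m/d
Specific discharge q = 8.467 × 0.0044 = 0.03726 m/d
v_s = q/n_e = 0.03726/0.12 = 0.3105 m/d
t = L / v = 197 / 0.3105 = 634.5 d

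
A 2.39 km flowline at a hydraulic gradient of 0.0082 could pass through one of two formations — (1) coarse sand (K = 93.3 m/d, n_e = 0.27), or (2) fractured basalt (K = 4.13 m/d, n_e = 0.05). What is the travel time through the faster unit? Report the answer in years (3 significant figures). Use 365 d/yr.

Unit 1 (coarse sand): v = 93.3×0.0082/0.27 = 2.834 m/d, t = 2390/2.834 = 843.5 d
Unit 2 (fractured basalt): v = 4.13×0.0082/0.05 = 0.6773 m/d, t = 2390/0.6773 = 3529 d
Faster: 843.5 d / 365 = 2.31 yr

2.31 years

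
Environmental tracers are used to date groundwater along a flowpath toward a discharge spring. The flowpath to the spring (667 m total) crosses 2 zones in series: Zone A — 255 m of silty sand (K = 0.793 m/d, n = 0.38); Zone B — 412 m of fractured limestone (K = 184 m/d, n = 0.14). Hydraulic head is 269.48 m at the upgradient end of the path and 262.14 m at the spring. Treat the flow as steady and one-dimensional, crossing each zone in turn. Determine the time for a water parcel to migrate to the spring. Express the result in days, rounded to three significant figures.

6820 days

Total head drop ΔH = 269.48 − 262.14 = 7.34 m
Continuity: the same q passes through each zone, so ΔH = q·Σ(L_j/K_j) — the zones act as resistances in series.
Σ(L/K) = 255/0.793 + 412/184 = 321.6 + 2.239 = 323.8 d
q = ΔH / Σ(L/K) = 7.34 / 323.8 = 0.02267 m/d (same in every zone)
Zone A: v = q/n = 0.02267/0.38 = 0.05965 m/d → t_A = 255/0.05965 = 4275 d
Zone B: v = q/n = 0.02267/0.14 = 0.1619 m/d → t_B = 412/0.1619 = 2545 d
Total t = 4275 + 2545 = 6819 d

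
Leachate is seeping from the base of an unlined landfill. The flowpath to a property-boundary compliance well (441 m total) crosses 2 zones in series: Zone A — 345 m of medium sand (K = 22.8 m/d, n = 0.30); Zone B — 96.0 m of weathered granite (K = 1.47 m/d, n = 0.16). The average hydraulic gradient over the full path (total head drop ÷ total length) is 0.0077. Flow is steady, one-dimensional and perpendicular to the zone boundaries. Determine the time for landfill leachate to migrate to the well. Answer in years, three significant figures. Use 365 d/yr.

7.71 years

For zones in series the flux q is common to all zones; the equivalent conductivity is the harmonic (thickness-weighted) mean, K_eq = L_total / Σ(L_j/K_j).
Σ(L/K) = 345/22.8 + 96.0/1.47 = 15.13 + 65.31 = 80.44 d
K_eq = L_total / Σ(L/K) = 441 / 80.44 = 5.483 m/d
q = K_eq · i = 5.483 × 0.0077 = 0.04222 m/d (same in every zone)
Zone A: v = q/n = 0.04222/0.30 = 0.1407 m/d → t_A = 345/0.1407 = 2452 d
Zone B: v = q/n = 0.04222/0.16 = 0.2638 m/d → t_B = 96.0/0.2638 = 363.8 d
Total t = 2452 + 363.8 = 2816 d
   = 2816 / 365 = 7.71 yr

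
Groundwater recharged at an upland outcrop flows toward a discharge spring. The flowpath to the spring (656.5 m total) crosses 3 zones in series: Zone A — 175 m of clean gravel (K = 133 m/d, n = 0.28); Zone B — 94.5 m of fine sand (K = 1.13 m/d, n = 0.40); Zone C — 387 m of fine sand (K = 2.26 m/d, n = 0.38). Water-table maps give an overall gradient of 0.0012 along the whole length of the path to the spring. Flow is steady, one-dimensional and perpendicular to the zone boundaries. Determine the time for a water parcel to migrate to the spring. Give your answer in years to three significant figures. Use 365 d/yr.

Steady 1-D flow in series ⇒ the Darcy flux q is identical in every zone and the zone head losses add (resistances L/K in series).
Σ(L/K) = 175/133 + 94.5/1.13 + 387/2.26 = 1.316 + 83.63 + 171.2 = 256.2 d
K_eq = L_total / Σ(L/K) = 656.5 / 256.2 = 2.563 m/d
q = K_eq · i = 2.563 × 0.0012 = 0.003075 m/d (same in every zone)
Zone A: v = q/n = 0.003075/0.28 = 0.01098 m/d → t_A = 175/0.01098 = 15930 d
Zone B: v = q/n = 0.003075/0.40 = 0.007688 m/d → t_B = 94.5/0.007688 = 12290 d
Zone C: v = q/n = 0.003075/0.38 = 0.008092 m/d → t_C = 387/0.008092 = 47820 d
Total t = 15930 + 12290 + 47820 = 76050 d
   = 76050 / 365 = 208 yr

208 years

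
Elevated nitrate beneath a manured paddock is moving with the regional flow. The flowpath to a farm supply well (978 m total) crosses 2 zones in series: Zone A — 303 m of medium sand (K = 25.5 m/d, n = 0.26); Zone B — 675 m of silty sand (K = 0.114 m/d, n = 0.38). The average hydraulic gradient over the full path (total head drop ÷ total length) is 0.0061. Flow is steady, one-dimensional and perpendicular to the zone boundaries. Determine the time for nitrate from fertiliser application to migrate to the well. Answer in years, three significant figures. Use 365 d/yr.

Continuity: the same q passes through each zone, so ΔH = q·Σ(L_j/K_j) — the zones act as resistances in series.
Σ(L/K) = 303/25.5 + 675/0.114 = 11.88 + 5921 = 5933 d
K_eq = L_total / Σ(L/K) = 978 / 5933 = 0.1648 m/d
q = K_eq · i = 0.1648 × 0.0061 = 0.001006 m/d (same in every zone)
Zone A: v = q/n = 0.001006/0.26 = 0.003867 m/d → t_A = 303/0.003867 = 78350 d
Zone B: v = q/n = 0.001006/0.38 = 0.002646 m/d → t_B = 675/0.002646 = 255100 d
Total t = 78350 + 255100 = 333400 d
   = 333400 / 365 = 914 yr

914 years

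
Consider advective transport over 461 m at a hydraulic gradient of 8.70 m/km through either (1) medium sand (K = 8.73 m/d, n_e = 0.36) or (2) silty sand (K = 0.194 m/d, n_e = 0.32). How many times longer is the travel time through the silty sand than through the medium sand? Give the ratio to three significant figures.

40.0

Unit 1 (medium sand): v = 8.73×0.0087/0.36 = 0.2110 m/d, t = 461/0.2110 = 2185 d
Unit 2 (silty sand): v = 0.194×0.0087/0.32 = 0.005274 m/d, t = 461/0.005274 = 87400 d
t(silty sand) / t(medium sand) = 87400/2185 = 40.0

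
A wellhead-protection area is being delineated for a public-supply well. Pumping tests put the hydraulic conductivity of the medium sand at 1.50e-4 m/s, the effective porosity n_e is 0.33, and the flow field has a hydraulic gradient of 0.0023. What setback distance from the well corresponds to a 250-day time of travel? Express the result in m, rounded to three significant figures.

K = 1.50e-4 m/s × 86400 s/d = 12.96 m/d
q = Ki = 12.96 × 0.0023 = 0.02981 m/d
v_s = q/n_e = 0.02981/0.33 = 0.09033 m/d
L = v × T = 0.09033 × 250 = 22.58 m

22.6 m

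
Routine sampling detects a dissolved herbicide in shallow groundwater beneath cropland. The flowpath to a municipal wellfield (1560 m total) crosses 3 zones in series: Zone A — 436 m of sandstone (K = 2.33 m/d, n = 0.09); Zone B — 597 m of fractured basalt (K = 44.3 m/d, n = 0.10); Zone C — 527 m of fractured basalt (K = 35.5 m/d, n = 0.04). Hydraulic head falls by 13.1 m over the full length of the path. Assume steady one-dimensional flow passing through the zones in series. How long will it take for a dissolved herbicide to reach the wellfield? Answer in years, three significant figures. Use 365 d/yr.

5.41 years

Continuity: the same q passes through each zone, so ΔH = q·Σ(L_j/K_j) — the zones act as resistances in series.
Σ(L/K) = 436/2.33 + 597/44.3 + 527/35.5 = 187.1 + 13.48 + 14.85 = 215.4 d
q = ΔH / Σ(L/K) = 13.1 / 215.4 = 0.06080 m/d (same in every zone)
Zone A: v = q/n = 0.06080/0.09 = 0.6756 m/d → t_A = 436/0.6756 = 645.4 d
Zone B: v = q/n = 0.06080/0.10 = 0.6080 m/d → t_B = 597/0.6080 = 981.8 d
Zone C: v = q/n = 0.06080/0.04 = 1.520 m/d → t_C = 527/1.520 = 346.7 d
Total t = 645.4 + 981.8 + 346.7 = 1974 d
   = 1974 / 365 = 5.41 yr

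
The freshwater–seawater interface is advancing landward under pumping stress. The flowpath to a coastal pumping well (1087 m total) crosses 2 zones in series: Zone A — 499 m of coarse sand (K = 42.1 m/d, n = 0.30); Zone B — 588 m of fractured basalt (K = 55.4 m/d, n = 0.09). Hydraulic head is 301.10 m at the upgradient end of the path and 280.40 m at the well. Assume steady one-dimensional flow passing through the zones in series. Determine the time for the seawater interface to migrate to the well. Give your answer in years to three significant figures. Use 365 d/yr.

Total head drop ΔH = 301.10 − 280.40 = 20.70 m
Continuity: the same q passes through each zone, so ΔH = q·Σ(L_j/K_j) — the zones act as resistances in series.
Σ(L/K) = 499/42.1 + 588/55.4 = 11.85 + 10.61 = 22.47 d
q = ΔH / Σ(L/K) = 20.70 / 22.47 = 0.9214 m/d (same in every zone)
Zone A: v = q/n = 0.9214/0.30 = 3.071 m/d → t_A = 499/3.071 = 162.5 d
Zone B: v = q/n = 0.9214/0.09 = 10.24 m/d → t_B = 588/10.24 = 57.44 d
Total t = 162.5 + 57.44 = 219.9 d
   = 219.9 / 365 = 0.602 yr

0.602 years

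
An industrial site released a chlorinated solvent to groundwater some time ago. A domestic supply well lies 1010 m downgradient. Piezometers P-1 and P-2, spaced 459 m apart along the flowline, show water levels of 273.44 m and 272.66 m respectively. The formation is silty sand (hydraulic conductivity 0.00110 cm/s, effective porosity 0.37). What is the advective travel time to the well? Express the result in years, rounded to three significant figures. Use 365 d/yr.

Hydraulic gradient i = (273.44 − 272.66) / 459 = 0.78 / 459 = 0.001699
K = 0.00110 cm/s × 864 = 0.9504 m/d
Specific discharge q = 0.9504 × 0.001699 = 0.001615 m/d
v_s = q/n_e = 0.001615/0.37 = 0.004365 m/d
t = L / v = 1010 / 0.004365 = 231400 d
   = 231400 / 365 = 634 yr

634 years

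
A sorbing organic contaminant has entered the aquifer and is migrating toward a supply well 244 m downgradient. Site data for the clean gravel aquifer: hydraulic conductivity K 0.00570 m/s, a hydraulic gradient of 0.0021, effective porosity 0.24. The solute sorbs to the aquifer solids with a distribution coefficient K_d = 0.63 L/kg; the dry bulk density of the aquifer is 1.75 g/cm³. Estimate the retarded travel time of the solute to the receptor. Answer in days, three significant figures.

K = 0.00570 m/s × 86400 s/d = 492.5 m/d
Darcy flux q = K·i = 492.5 × 0.0021 = 1.034 m/d
v_s = q/n_e = 1.034/0.24 = 4.309 m/d
Retardation R = 1 + ρ_b·K_d/n = 1 + 1.75×0.63/0.24 = 5.594
Contaminant velocity v_c = v/R = 4.309/5.594 = 0.7704 m/d
t = L/v_c = 244/0.7704 = 316.7 d

317 days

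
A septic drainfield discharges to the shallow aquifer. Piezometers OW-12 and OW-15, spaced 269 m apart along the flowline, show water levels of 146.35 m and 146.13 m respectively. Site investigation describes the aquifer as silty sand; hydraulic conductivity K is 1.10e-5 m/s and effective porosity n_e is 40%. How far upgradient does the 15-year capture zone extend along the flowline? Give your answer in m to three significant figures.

10.6 m

Hydraulic gradient i = (146.35 − 146.13) / 269 = 0.22 / 269 = 8.178e-4
K = 1.10e-5 m/s × 86400 s/d = 0.9504 m/d
q = Ki = 0.9504 × 8.178e-4 = 7.773e-4 m/d
Average linear velocity = 7.773e-4 / 0.40 = 0.001943 m/d
T = 15 yr × 365 = 5475 d
L = v × T = 0.001943 × 5475 = 10.64 m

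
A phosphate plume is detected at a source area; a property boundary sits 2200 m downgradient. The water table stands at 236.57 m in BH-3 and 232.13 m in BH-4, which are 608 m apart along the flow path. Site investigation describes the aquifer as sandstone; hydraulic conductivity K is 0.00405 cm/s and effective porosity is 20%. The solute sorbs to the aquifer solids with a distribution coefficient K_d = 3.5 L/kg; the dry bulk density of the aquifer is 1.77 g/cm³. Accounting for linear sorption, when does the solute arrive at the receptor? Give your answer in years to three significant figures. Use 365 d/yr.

1510 years

Hydraulic gradient i = (236.57 − 232.13) / 608 = 4.44 / 608 = 0.007303
K = 0.00405 cm/s × 864 = 3.499 m/d
Darcy flux q = K·i = 3.499 × 0.007303 = 0.02555 m/d
Seepage velocity v = q / n = 0.02555 / 0.20 = 0.1278 m/d
Retardation R = 1 + ρ_b·K_d/n = 1 + 1.77×3.5/0.20 = 31.98
Contaminant velocity v_c = v/R = 0.1278/31.98 = 0.003996 m/d
t = L/v_c = 2200/0.003996 = 550600 d
   = 550600/365 = 1510 yr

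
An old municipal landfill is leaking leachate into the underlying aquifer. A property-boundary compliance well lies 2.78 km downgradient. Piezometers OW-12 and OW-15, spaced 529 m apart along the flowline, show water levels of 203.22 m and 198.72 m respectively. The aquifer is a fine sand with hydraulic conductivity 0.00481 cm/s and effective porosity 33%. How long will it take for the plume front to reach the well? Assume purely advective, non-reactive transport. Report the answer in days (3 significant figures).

Hydraulic gradient i = (203.22 − 198.72) / 529 = 4.50 / 529 = 0.008507
K = 0.00481 cm/s × 864 = 4.156 m/d
q = Ki = 4.156 × 0.008507 = 0.03535 m/d
Average linear velocity = 0.03535 / 0.33 = 0.1071 m/d
L = 2.78 km = 2780 m
t = L / v = 2780 / 0.1071 = 25950 d

26000 days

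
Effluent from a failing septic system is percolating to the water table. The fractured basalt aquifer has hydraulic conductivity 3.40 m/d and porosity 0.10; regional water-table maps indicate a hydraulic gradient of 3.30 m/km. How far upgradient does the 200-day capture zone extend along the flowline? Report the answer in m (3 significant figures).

Specific discharge q = 3.40 × 0.0033 = 0.01122 m/d
Average linear velocity = 0.01122 / 0.10 = 0.1122 m/d
L = v × T = 0.1122 × 200 = 22.44 m

22.4 m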